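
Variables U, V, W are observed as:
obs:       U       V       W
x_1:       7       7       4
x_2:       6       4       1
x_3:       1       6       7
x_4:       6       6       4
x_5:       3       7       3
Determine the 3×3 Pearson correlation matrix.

Step 1 — column means:
  mean(U) = (7 + 6 + 1 + 6 + 3) / 5 = 23/5 = 4.6
  mean(V) = (7 + 4 + 6 + 6 + 7) / 5 = 30/5 = 6
  mean(W) = (4 + 1 + 7 + 4 + 3) / 5 = 19/5 = 3.8

Step 2 — sample variances and covariances s[i,j] = (1/(n-1)) · Σ_k (x_{k,i} - mean_i) · (x_{k,j} - mean_j), with n-1 = 4:
  s[U,U] = ((2.4)·(2.4) + (1.4)·(1.4) + (-3.6)·(-3.6) + (1.4)·(1.4) + (-1.6)·(-1.6)) / 4 = 25.2/4 = 6.3
  s[U,V] = ((2.4)·(1) + (1.4)·(-2) + (-3.6)·(0) + (1.4)·(0) + (-1.6)·(1)) / 4 = -2/4 = -0.5
  s[U,W] = ((2.4)·(0.2) + (1.4)·(-2.8) + (-3.6)·(3.2) + (1.4)·(0.2) + (-1.6)·(-0.8)) / 4 = -13.4/4 = -3.35
  s[V,V] = ((1)·(1) + (-2)·(-2) + (0)·(0) + (0)·(0) + (1)·(1)) / 4 = 6/4 = 1.5
  s[V,W] = ((1)·(0.2) + (-2)·(-2.8) + (0)·(3.2) + (0)·(0.2) + (1)·(-0.8)) / 4 = 5/4 = 1.25
  s[W,W] = ((0.2)·(0.2) + (-2.8)·(-2.8) + (3.2)·(3.2) + (0.2)·(0.2) + (-0.8)·(-0.8)) / 4 = 18.8/4 = 4.7
  Sample standard deviations s_i = √(s[i,i]):
  s(U) = √(6.3) = 2.51
  s(V) = √(1.5) = 1.2247
  s(W) = √(4.7) = 2.1679

Step 3 — r_{ij} = s_{ij} / (s_i · s_j):
  r[U,U] = 1 (diagonal).
  r[U,V] = -0.5 / (2.51 · 1.2247) = -0.5 / 3.0741 = -0.1627
  r[U,W] = -3.35 / (2.51 · 2.1679) = -3.35 / 5.4415 = -0.6156
  r[V,V] = 1 (diagonal).
  r[V,W] = 1.25 / (1.2247 · 2.1679) = 1.25 / 2.6552 = 0.4708
  r[W,W] = 1 (diagonal).

R is symmetric with unit diagonal. Assembling:

R = [[1, -0.1627, -0.6156],
 [-0.1627, 1, 0.4708],
 [-0.6156, 0.4708, 1]]


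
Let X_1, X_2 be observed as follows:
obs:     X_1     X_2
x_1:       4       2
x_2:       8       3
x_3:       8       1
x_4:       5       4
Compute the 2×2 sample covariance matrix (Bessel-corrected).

Step 1 — column means:
  mean(X_1) = (4 + 8 + 8 + 5) / 4 = 25/4 = 6.25
  mean(X_2) = (2 + 3 + 1 + 4) / 4 = 10/4 = 2.5

Step 2 — sample covariance S[i,j] = (1/(n-1)) · Σ_k (x_{k,i} - mean_i) · (x_{k,j} - mean_j), with n-1 = 3.
  S[X_1,X_1] = ((-2.25)·(-2.25) + (1.75)·(1.75) + (1.75)·(1.75) + (-1.25)·(-1.25)) / 3 = 12.75/3 = 4.25
  S[X_1,X_2] = ((-2.25)·(-0.5) + (1.75)·(0.5) + (1.75)·(-1.5) + (-1.25)·(1.5)) / 3 = -2.5/3 = -0.8333
  S[X_2,X_2] = ((-0.5)·(-0.5) + (0.5)·(0.5) + (-1.5)·(-1.5) + (1.5)·(1.5)) / 3 = 5/3 = 1.6667

S is symmetric (S[j,i] = S[i,j]). Assembling:

S = [[4.25, -0.8333],
 [-0.8333, 1.6667]]


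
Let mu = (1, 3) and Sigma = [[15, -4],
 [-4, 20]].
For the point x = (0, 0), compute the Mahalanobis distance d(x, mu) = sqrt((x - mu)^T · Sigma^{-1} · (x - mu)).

Step 1 — centre the observation: (x - mu) = (-1, -3).

Step 2 — invert Sigma. det(Sigma) = 15·20 - (-4)² = 284.
  Sigma^{-1} = (1/det) · [[d, -b], [-b, a]] = [[0.0704, 0.0141],
 [0.0141, 0.0528]].

Step 3 — form the quadratic (x - mu)^T · Sigma^{-1} · (x - mu):
  Sigma^{-1} · (x - mu) = (-0.1127, -0.1725).
  (x - mu)^T · [Sigma^{-1} · (x - mu)] = (-1)·(-0.1127) + (-3)·(-0.1725) = 0.6303.

Step 4 — take square root: d = √(0.6303) ≈ 0.7939.

d(x, mu) = √(0.6303) ≈ 0.7939


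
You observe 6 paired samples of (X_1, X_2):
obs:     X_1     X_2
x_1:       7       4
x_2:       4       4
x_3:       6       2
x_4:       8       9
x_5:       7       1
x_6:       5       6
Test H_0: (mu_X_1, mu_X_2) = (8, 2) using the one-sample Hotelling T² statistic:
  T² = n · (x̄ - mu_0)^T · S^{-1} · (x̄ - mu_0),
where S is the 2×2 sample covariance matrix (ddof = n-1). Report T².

Step 1 — sample mean vector:
  mean(X_1) = (7 + 4 + 6 + 8 + 7 + 5) / 6 = 37/6 = 6.1667
  mean(X_2) = (4 + 4 + 2 + 9 + 1 + 6) / 6 = 26/6 = 4.3333
  x̄ = (6.1667, 4.3333),  deviation x̄ - mu_0 = (6.1667, 4.3333) - (8, 2) = (-1.8333, 2.3333).

Step 2 — sample covariance matrix, S[i,j] = (1/(n-1)) · Σ_k (x_{k,i} - mean_i) · (x_{k,j} - mean_j), divisor n-1 = 5:
  S[X_1,X_1] = ((0.8333)·(0.8333) + (-2.1667)·(-2.1667) + (-0.1667)·(-0.1667) + (1.8333)·(1.8333) + (0.8333)·(0.8333) + (-1.1667)·(-1.1667)) / 5 = 10.8333/5 = 2.1667
  S[X_1,X_2] = ((0.8333)·(-0.3333) + (-2.1667)·(-0.3333) + (-0.1667)·(-2.3333) + (1.8333)·(4.6667) + (0.8333)·(-3.3333) + (-1.1667)·(1.6667)) / 5 = 4.6667/5 = 0.9333
  S[X_2,X_2] = ((-0.3333)·(-0.3333) + (-0.3333)·(-0.3333) + (-2.3333)·(-2.3333) + (4.6667)·(4.6667) + (-3.3333)·(-3.3333) + (1.6667)·(1.6667)) / 5 = 41.3333/5 = 8.2667
  S = [[2.1667, 0.9333],
 [0.9333, 8.2667]].

Step 3 — invert S. det(S) = 2.1667·8.2667 - (0.9333)² = 17.04.
  S^{-1} = (1/det) · [[d, -b], [-b, a]] = [[0.4851, -0.0548],
 [-0.0548, 0.1272]].

Step 4 — quadratic form (x̄ - mu_0)^T · S^{-1} · (x̄ - mu_0):
  S^{-1} · (x̄ - mu_0) = (-1.0172, 0.3971),
  (x̄ - mu_0)^T · [...] = (-1.8333)·(-1.0172) + (2.3333)·(0.3971) = 2.7915.

Step 5 — scale by n: T² = 6 · 2.7915 = 16.7488.

T² ≈ 16.7488


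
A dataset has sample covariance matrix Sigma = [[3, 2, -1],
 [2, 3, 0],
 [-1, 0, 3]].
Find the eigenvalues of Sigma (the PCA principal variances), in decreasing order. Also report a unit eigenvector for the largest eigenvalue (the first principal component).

Step 1 — characteristic polynomial p(λ) = det(λI - Sigma) = λ³ - tr·λ² + c_1·λ - det, where tr = trace, c_1 = sum of the principal 2×2 minors, det = det(Sigma):
  tr = 3 + 3 + 3 = 9,
  c_1 = (3·3 - (2)²) + (3·3 - (-1)²) + (3·3 - (0)²) = 5 + 8 + 9 = 22,
  det = 3·(3·3 - (0)²) - (2)·((2)·3 - (0)·(-1)) + (-1)·((2)·(0) - 3·(-1)) = 3·(9) - (2)·(6) + (-1)·(3) = 12.
  So p(λ) = λ³ - 9λ² + 22λ - 12.
Step 2 — look for an integer root (rational root theorem: any rational root is an integer divisor of 12). Testing λ = 3:
  p(3) = 27 - 81 + 66 - 12 = 0  ✓
  Dividing out (λ - 3): p(λ) = (λ - 3)(λ² - 6λ + 4).
Step 3 — remaining eigenvalues from the quadratic λ² - 6λ + 4 = 0:
  Δ = 6² - 4·4 = 36 - 16 = 20,  λ = (6 ± √20)/2 = (6 ± 4.4721)/2 ≈ 5.2361 or 0.7639.
  Sorted: λ_1 = 5.2361,  λ_2 = 3,  λ_3 = 0.7639  (check: sum = 9 = tr ✓).

Step 4 — unit eigenvector for λ_1 ≈ 5.2361: v spans the null space of (Sigma - λ_1 I), whose rows are
  r_1 = (-2.2361, 2, -1),  r_2 = (2, -2.2361, 0),  r_3 = (-1, 0, -2.2361).
  v is orthogonal to every row, so take v ∝ r_1 × r_2 = ((2)·(0) - (-1)·(-2.2361), (-1)·(2) - (-2.2361)·(0), (-2.2361)·(-2.2361) - (2)·(2)) ≈ (-2.2361, -2, 1).
  Rescale (multiply by -1 so the first nonzero entry is positive): u = (2.2361, 2, -1).
  ||u|| = √((2.2361)² + (2)² + (-1)²) = √(10) ≈ 3.1623,  v_1 = u/||u|| ≈ (0.7071, 0.6325, -0.3162) (||v_1|| = 1).

λ_1 = 5.2361,  λ_2 = 3,  λ_3 = 0.7639;  v_1 ≈ (0.7071, 0.6325, -0.3162)


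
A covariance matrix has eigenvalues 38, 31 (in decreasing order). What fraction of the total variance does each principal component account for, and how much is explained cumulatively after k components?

Step 1 — total variance = trace(Sigma) = Σ λ_i = 38 + 31 = 69.

Step 2 — fraction explained by component i = λ_i / Σ λ:
  PC1: 38/69 = 0.5507
  PC2: 31/69 = 0.4493

Step 3 — cumulative fraction after k components = (λ_1 + ... + λ_k) / Σ λ:
  k = 1: 38/69 = 0.5507
  k = 2: (38 + 31)/69 = 69/69 = 1

Summary (fraction, with percent):

explained: PC1 0.5507 (55.07%), PC2 0.4493 (44.93%);  cumulative: 0.5507, 1


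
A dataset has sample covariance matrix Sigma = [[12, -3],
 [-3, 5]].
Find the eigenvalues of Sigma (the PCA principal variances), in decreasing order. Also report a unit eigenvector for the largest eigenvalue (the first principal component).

Step 1 — characteristic polynomial of 2×2 Sigma:
  det(Sigma - λI) = λ² - trace · λ + det = 0.
  trace = 12 + 5 = 17, det = 12·5 - (-3)² = 51.
Step 2 — discriminant:
  Δ = trace² - 4·det = 289 - 204 = 85.
Step 3 — eigenvalues:
  λ = (trace ± √Δ)/2 = (17 ± 9.2195)/2,
  λ_1 = 13.1098,  λ_2 = 3.8902.

Step 4 — unit eigenvector for λ_1: solve (Sigma - λ_1 I)v = 0. First row:
  (12 - 13.1098)·v_x + (-3)·v_y = 0, i.e. (-1.1098)·v_x + (-3)·v_y = 0,
  so v ∝ (b, λ_1 - a) = (-3, 1.1098); multiply by -1 so the first entry is positive: u = (3, -1.1098).
  ||u|| = √((3)² + (-1.1098)²) = √(10.2316) ≈ 3.1987,
  v_1 = u/||u|| ≈ (0.9379, -0.3469) (||v_1|| = 1).

λ_1 = 13.1098,  λ_2 = 3.8902;  v_1 ≈ (0.9379, -0.3469)


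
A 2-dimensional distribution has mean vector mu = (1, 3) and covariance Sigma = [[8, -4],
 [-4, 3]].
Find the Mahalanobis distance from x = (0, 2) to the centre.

Step 1 — centre the observation: (x - mu) = (-1, -1).

Step 2 — invert Sigma. det(Sigma) = 8·3 - (-4)² = 8.
  Sigma^{-1} = (1/det) · [[d, -b], [-b, a]] = [[0.375, 0.5],
 [0.5, 1]].

Step 3 — form the quadratic (x - mu)^T · Sigma^{-1} · (x - mu):
  Sigma^{-1} · (x - mu) = (-0.875, -1.5).
  (x - mu)^T · [Sigma^{-1} · (x - mu)] = (-1)·(-0.875) + (-1)·(-1.5) = 2.375.

Step 4 — take square root: d = √(2.375) ≈ 1.5411.

d(x, mu) = √(2.375) ≈ 1.5411


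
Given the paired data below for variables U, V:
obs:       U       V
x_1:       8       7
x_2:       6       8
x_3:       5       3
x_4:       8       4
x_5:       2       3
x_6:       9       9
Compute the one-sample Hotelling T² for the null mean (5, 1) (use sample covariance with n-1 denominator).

Step 1 — sample mean vector:
  mean(U) = (8 + 6 + 5 + 8 + 2 + 9) / 6 = 38/6 = 6.3333
  mean(V) = (7 + 8 + 3 + 4 + 3 + 9) / 6 = 34/6 = 5.6667
  x̄ = (6.3333, 5.6667),  deviation x̄ - mu_0 = (6.3333, 5.6667) - (5, 1) = (1.3333, 4.6667).

Step 2 — sample covariance matrix, S[i,j] = (1/(n-1)) · Σ_k (x_{k,i} - mean_i) · (x_{k,j} - mean_j), divisor n-1 = 5:
  S[U,U] = ((1.6667)·(1.6667) + (-0.3333)·(-0.3333) + (-1.3333)·(-1.3333) + (1.6667)·(1.6667) + (-4.3333)·(-4.3333) + (2.6667)·(2.6667)) / 5 = 33.3333/5 = 6.6667
  S[U,V] = ((1.6667)·(1.3333) + (-0.3333)·(2.3333) + (-1.3333)·(-2.6667) + (1.6667)·(-1.6667) + (-4.3333)·(-2.6667) + (2.6667)·(3.3333)) / 5 = 22.6667/5 = 4.5333
  S[V,V] = ((1.3333)·(1.3333) + (2.3333)·(2.3333) + (-2.6667)·(-2.6667) + (-1.6667)·(-1.6667) + (-2.6667)·(-2.6667) + (3.3333)·(3.3333)) / 5 = 35.3333/5 = 7.0667
  S = [[6.6667, 4.5333],
 [4.5333, 7.0667]].

Step 3 — invert S. det(S) = 6.6667·7.0667 - (4.5333)² = 26.56.
  S^{-1} = (1/det) · [[d, -b], [-b, a]] = [[0.2661, -0.1707],
 [-0.1707, 0.251]].

Step 4 — quadratic form (x̄ - mu_0)^T · S^{-1} · (x̄ - mu_0):
  S^{-1} · (x̄ - mu_0) = (-0.4418, 0.9438),
  (x̄ - mu_0)^T · [...] = (1.3333)·(-0.4418) + (4.6667)·(0.9438) = 3.8153.

Step 5 — scale by n: T² = 6 · 3.8153 = 22.8916.

T² ≈ 22.8916


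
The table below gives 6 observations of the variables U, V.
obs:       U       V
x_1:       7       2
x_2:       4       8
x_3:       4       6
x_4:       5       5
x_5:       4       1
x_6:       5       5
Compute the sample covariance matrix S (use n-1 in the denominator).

Step 1 — column means:
  mean(U) = (7 + 4 + 4 + 5 + 4 + 5) / 6 = 29/6 = 4.8333
  mean(V) = (2 + 8 + 6 + 5 + 1 + 5) / 6 = 27/6 = 4.5

Step 2 — sample covariance S[i,j] = (1/(n-1)) · Σ_k (x_{k,i} - mean_i) · (x_{k,j} - mean_j), with n-1 = 5.
  S[U,U] = ((2.1667)·(2.1667) + (-0.8333)·(-0.8333) + (-0.8333)·(-0.8333) + (0.1667)·(0.1667) + (-0.8333)·(-0.8333) + (0.1667)·(0.1667)) / 5 = 6.8333/5 = 1.3667
  S[U,V] = ((2.1667)·(-2.5) + (-0.8333)·(3.5) + (-0.8333)·(1.5) + (0.1667)·(0.5) + (-0.8333)·(-3.5) + (0.1667)·(0.5)) / 5 = -6.5/5 = -1.3
  S[V,V] = ((-2.5)·(-2.5) + (3.5)·(3.5) + (1.5)·(1.5) + (0.5)·(0.5) + (-3.5)·(-3.5) + (0.5)·(0.5)) / 5 = 33.5/5 = 6.7

S is symmetric (S[j,i] = S[i,j]). Assembling:

S = [[1.3667, -1.3],
 [-1.3, 6.7]]


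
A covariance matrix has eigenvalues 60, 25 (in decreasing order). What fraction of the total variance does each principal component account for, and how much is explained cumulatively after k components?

Step 1 — total variance = trace(Sigma) = Σ λ_i = 60 + 25 = 85.

Step 2 — fraction explained by component i = λ_i / Σ λ:
  PC1: 60/85 = 0.7059
  PC2: 25/85 = 0.2941

Step 3 — cumulative fraction after k components = (λ_1 + ... + λ_k) / Σ λ:
  k = 1: 60/85 = 0.7059
  k = 2: (60 + 25)/85 = 85/85 = 1

Summary (fraction, with percent):

explained: PC1 0.7059 (70.59%), PC2 0.2941 (29.41%);  cumulative: 0.7059, 1


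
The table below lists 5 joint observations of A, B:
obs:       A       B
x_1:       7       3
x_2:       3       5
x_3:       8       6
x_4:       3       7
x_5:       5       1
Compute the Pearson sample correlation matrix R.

Step 1 — column means:
  mean(A) = (7 + 3 + 8 + 3 + 5) / 5 = 26/5 = 5.2
  mean(B) = (3 + 5 + 6 + 7 + 1) / 5 = 22/5 = 4.4

Step 2 — sample variances and covariances s[i,j] = (1/(n-1)) · Σ_k (x_{k,i} - mean_i) · (x_{k,j} - mean_j), with n-1 = 4:
  s[A,A] = ((1.8)·(1.8) + (-2.2)·(-2.2) + (2.8)·(2.8) + (-2.2)·(-2.2) + (-0.2)·(-0.2)) / 4 = 20.8/4 = 5.2
  s[A,B] = ((1.8)·(-1.4) + (-2.2)·(0.6) + (2.8)·(1.6) + (-2.2)·(2.6) + (-0.2)·(-3.4)) / 4 = -4.4/4 = -1.1
  s[B,B] = ((-1.4)·(-1.4) + (0.6)·(0.6) + (1.6)·(1.6) + (2.6)·(2.6) + (-3.4)·(-3.4)) / 4 = 23.2/4 = 5.8
  Sample standard deviations s_i = √(s[i,i]):
  s(A) = √(5.2) = 2.2804
  s(B) = √(5.8) = 2.4083

Step 3 — r_{ij} = s_{ij} / (s_i · s_j):
  r[A,A] = 1 (diagonal).
  r[A,B] = -1.1 / (2.2804 · 2.4083) = -1.1 / 5.4918 = -0.2003
  r[B,B] = 1 (diagonal).

R is symmetric with unit diagonal. Assembling:

R = [[1, -0.2003],
 [-0.2003, 1]]


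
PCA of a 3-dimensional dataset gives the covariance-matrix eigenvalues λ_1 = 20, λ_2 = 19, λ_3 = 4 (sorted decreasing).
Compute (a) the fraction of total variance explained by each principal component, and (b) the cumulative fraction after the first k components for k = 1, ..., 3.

Step 1 — total variance = trace(Sigma) = Σ λ_i = 20 + 19 + 4 = 43.

Step 2 — fraction explained by component i = λ_i / Σ λ:
  PC1: 20/43 = 0.4651
  PC2: 19/43 = 0.4419
  PC3: 4/43 = 0.093

Step 3 — cumulative fraction after k components = (λ_1 + ... + λ_k) / Σ λ:
  k = 1: 20/43 = 0.4651
  k = 2: (20 + 19)/43 = 39/43 = 0.907
  k = 3: (20 + 19 + 4)/43 = 43/43 = 1

Summary (fraction, with percent):

explained: PC1 0.4651 (46.51%), PC2 0.4419 (44.19%), PC3 0.093 (9.3%);  cumulative: 0.4651, 0.907, 1


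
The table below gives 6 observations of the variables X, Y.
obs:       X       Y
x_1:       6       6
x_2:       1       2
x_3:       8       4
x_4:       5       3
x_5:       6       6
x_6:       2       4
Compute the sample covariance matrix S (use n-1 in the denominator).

Step 1 — column means:
  mean(X) = (6 + 1 + 8 + 5 + 6 + 2) / 6 = 28/6 = 4.6667
  mean(Y) = (6 + 2 + 4 + 3 + 6 + 4) / 6 = 25/6 = 4.1667

Step 2 — sample covariance S[i,j] = (1/(n-1)) · Σ_k (x_{k,i} - mean_i) · (x_{k,j} - mean_j), with n-1 = 5.
  S[X,X] = ((1.3333)·(1.3333) + (-3.6667)·(-3.6667) + (3.3333)·(3.3333) + (0.3333)·(0.3333) + (1.3333)·(1.3333) + (-2.6667)·(-2.6667)) / 5 = 35.3333/5 = 7.0667
  S[X,Y] = ((1.3333)·(1.8333) + (-3.6667)·(-2.1667) + (3.3333)·(-0.1667) + (0.3333)·(-1.1667) + (1.3333)·(1.8333) + (-2.6667)·(-0.1667)) / 5 = 12.3333/5 = 2.4667
  S[Y,Y] = ((1.8333)·(1.8333) + (-2.1667)·(-2.1667) + (-0.1667)·(-0.1667) + (-1.1667)·(-1.1667) + (1.8333)·(1.8333) + (-0.1667)·(-0.1667)) / 5 = 12.8333/5 = 2.5667

S is symmetric (S[j,i] = S[i,j]). Assembling:

S = [[7.0667, 2.4667],
 [2.4667, 2.5667]]


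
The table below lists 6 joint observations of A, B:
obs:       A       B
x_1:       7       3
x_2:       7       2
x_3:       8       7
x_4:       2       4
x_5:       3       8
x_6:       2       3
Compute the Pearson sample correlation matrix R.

Step 1 — column means:
  mean(A) = (7 + 7 + 8 + 2 + 3 + 2) / 6 = 29/6 = 4.8333
  mean(B) = (3 + 2 + 7 + 4 + 8 + 3) / 6 = 27/6 = 4.5

Step 2 — sample variances and covariances s[i,j] = (1/(n-1)) · Σ_k (x_{k,i} - mean_i) · (x_{k,j} - mean_j), with n-1 = 5:
  s[A,A] = ((2.1667)·(2.1667) + (2.1667)·(2.1667) + (3.1667)·(3.1667) + (-2.8333)·(-2.8333) + (-1.8333)·(-1.8333) + (-2.8333)·(-2.8333)) / 5 = 38.8333/5 = 7.7667
  s[A,B] = ((2.1667)·(-1.5) + (2.1667)·(-2.5) + (3.1667)·(2.5) + (-2.8333)·(-0.5) + (-1.8333)·(3.5) + (-2.8333)·(-1.5)) / 5 = -1.5/5 = -0.3
  s[B,B] = ((-1.5)·(-1.5) + (-2.5)·(-2.5) + (2.5)·(2.5) + (-0.5)·(-0.5) + (3.5)·(3.5) + (-1.5)·(-1.5)) / 5 = 29.5/5 = 5.9
  Sample standard deviations s_i = √(s[i,i]):
  s(A) = √(7.7667) = 2.7869
  s(B) = √(5.9) = 2.429

Step 3 — r_{ij} = s_{ij} / (s_i · s_j):
  r[A,A] = 1 (diagonal).
  r[A,B] = -0.3 / (2.7869 · 2.429) = -0.3 / 6.7693 = -0.0443
  r[B,B] = 1 (diagonal).

R is symmetric with unit diagonal. Assembling:

R = [[1, -0.0443],
 [-0.0443, 1]]


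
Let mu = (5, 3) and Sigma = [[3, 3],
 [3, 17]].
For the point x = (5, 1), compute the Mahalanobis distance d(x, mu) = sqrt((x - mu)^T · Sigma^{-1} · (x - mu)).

Step 1 — centre the observation: (x - mu) = (0, -2).

Step 2 — invert Sigma. det(Sigma) = 3·17 - (3)² = 42.
  Sigma^{-1} = (1/det) · [[d, -b], [-b, a]] = [[0.4048, -0.0714],
 [-0.0714, 0.0714]].

Step 3 — form the quadratic (x - mu)^T · Sigma^{-1} · (x - mu):
  Sigma^{-1} · (x - mu) = (0.1429, -0.1429).
  (x - mu)^T · [Sigma^{-1} · (x - mu)] = (0)·(0.1429) + (-2)·(-0.1429) = 0.2857.

Step 4 — take square root: d = √(0.2857) ≈ 0.5345.

d(x, mu) = √(0.2857) ≈ 0.5345


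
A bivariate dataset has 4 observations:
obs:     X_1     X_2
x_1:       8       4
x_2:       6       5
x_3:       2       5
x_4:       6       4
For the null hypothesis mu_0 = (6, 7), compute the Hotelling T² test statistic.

Step 1 — sample mean vector:
  mean(X_1) = (8 + 6 + 2 + 6) / 4 = 22/4 = 5.5
  mean(X_2) = (4 + 5 + 5 + 4) / 4 = 18/4 = 4.5
  x̄ = (5.5, 4.5),  deviation x̄ - mu_0 = (5.5, 4.5) - (6, 7) = (-0.5, -2.5).

Step 2 — sample covariance matrix, S[i,j] = (1/(n-1)) · Σ_k (x_{k,i} - mean_i) · (x_{k,j} - mean_j), divisor n-1 = 3:
  S[X_1,X_1] = ((2.5)·(2.5) + (0.5)·(0.5) + (-3.5)·(-3.5) + (0.5)·(0.5)) / 3 = 19/3 = 6.3333
  S[X_1,X_2] = ((2.5)·(-0.5) + (0.5)·(0.5) + (-3.5)·(0.5) + (0.5)·(-0.5)) / 3 = -3/3 = -1
  S[X_2,X_2] = ((-0.5)·(-0.5) + (0.5)·(0.5) + (0.5)·(0.5) + (-0.5)·(-0.5)) / 3 = 1/3 = 0.3333
  S = [[6.3333, -1],
 [-1, 0.3333]].

Step 3 — invert S. det(S) = 6.3333·0.3333 - (-1)² = 1.1111.
  S^{-1} = (1/det) · [[d, -b], [-b, a]] = [[0.3, 0.9],
 [0.9, 5.7]].

Step 4 — quadratic form (x̄ - mu_0)^T · S^{-1} · (x̄ - mu_0):
  S^{-1} · (x̄ - mu_0) = (-2.4, -14.7),
  (x̄ - mu_0)^T · [...] = (-0.5)·(-2.4) + (-2.5)·(-14.7) = 37.95.

Step 5 — scale by n: T² = 4 · 37.95 = 151.8.

T² ≈ 151.8


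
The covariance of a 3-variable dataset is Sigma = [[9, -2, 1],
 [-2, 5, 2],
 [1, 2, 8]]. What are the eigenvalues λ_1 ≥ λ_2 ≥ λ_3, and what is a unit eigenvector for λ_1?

Step 1 — characteristic polynomial p(λ) = det(λI - Sigma) = λ³ - tr·λ² + c_1·λ - det, where tr = trace, c_1 = sum of the principal 2×2 minors, det = det(Sigma):
  tr = 9 + 5 + 8 = 22,
  c_1 = (9·5 - (-2)²) + (9·8 - (1)²) + (5·8 - (2)²) = 41 + 71 + 36 = 148,
  det = 9·(5·8 - (2)²) - (-2)·((-2)·8 - (2)·(1)) + (1)·((-2)·(2) - 5·(1)) = 9·(36) - (-2)·(-18) + (1)·(-9) = 279.
  So p(λ) = λ³ - 22λ² + 148λ - 279.
Step 2 — look for an integer root (rational root theorem: any rational root is an integer divisor of 279). Testing λ = 9:
  p(9) = 729 - 1782 + 1332 - 279 = 0  ✓
  Dividing out (λ - 9): p(λ) = (λ - 9)(λ² - 13λ + 31).
Step 3 — remaining eigenvalues from the quadratic λ² - 13λ + 31 = 0:
  Δ = 13² - 4·31 = 169 - 124 = 45,  λ = (13 ± √45)/2 = (13 ± 6.7082)/2 ≈ 9.8541 or 3.1459.
  Sorted: λ_1 = 9.8541,  λ_2 = 9,  λ_3 = 3.1459  (check: sum = 22 = tr ✓).

Step 4 — unit eigenvector for λ_1 ≈ 9.8541: v spans the null space of (Sigma - λ_1 I), whose rows are
  r_1 = (-0.8541, -2, 1),  r_2 = (-2, -4.8541, 2),  r_3 = (1, 2, -1.8541).
  v is orthogonal to every row, so take v ∝ r_1 × r_2 = ((-2)·(2) - (1)·(-4.8541), (1)·(-2) - (-0.8541)·(2), (-0.8541)·(-4.8541) - (-2)·(-2)) ≈ (0.8541, -0.2918, 0.1459).
  Let u = (0.8541, -0.2918, 0.1459).
  ||u|| = √((0.8541)² + (-0.2918)² + (0.1459)²) = √(0.8359) ≈ 0.9143,  v_1 = u/||u|| ≈ (0.9342, -0.3192, 0.1596) (||v_1|| = 1).

λ_1 = 9.8541,  λ_2 = 9,  λ_3 = 3.1459;  v_1 ≈ (0.9342, -0.3192, 0.1596)


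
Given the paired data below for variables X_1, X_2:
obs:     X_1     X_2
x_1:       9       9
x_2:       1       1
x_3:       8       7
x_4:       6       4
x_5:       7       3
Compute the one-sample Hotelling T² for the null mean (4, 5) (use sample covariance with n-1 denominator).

Step 1 — sample mean vector:
  mean(X_1) = (9 + 1 + 8 + 6 + 7) / 5 = 31/5 = 6.2
  mean(X_2) = (9 + 1 + 7 + 4 + 3) / 5 = 24/5 = 4.8
  x̄ = (6.2, 4.8),  deviation x̄ - mu_0 = (6.2, 4.8) - (4, 5) = (2.2, -0.2).

Step 2 — sample covariance matrix, S[i,j] = (1/(n-1)) · Σ_k (x_{k,i} - mean_i) · (x_{k,j} - mean_j), divisor n-1 = 4:
  S[X_1,X_1] = ((2.8)·(2.8) + (-5.2)·(-5.2) + (1.8)·(1.8) + (-0.2)·(-0.2) + (0.8)·(0.8)) / 4 = 38.8/4 = 9.7
  S[X_1,X_2] = ((2.8)·(4.2) + (-5.2)·(-3.8) + (1.8)·(2.2) + (-0.2)·(-0.8) + (0.8)·(-1.8)) / 4 = 34.2/4 = 8.55
  S[X_2,X_2] = ((4.2)·(4.2) + (-3.8)·(-3.8) + (2.2)·(2.2) + (-0.8)·(-0.8) + (-1.8)·(-1.8)) / 4 = 40.8/4 = 10.2
  S = [[9.7, 8.55],
 [8.55, 10.2]].

Step 3 — invert S. det(S) = 9.7·10.2 - (8.55)² = 25.8375.
  S^{-1} = (1/det) · [[d, -b], [-b, a]] = [[0.3948, -0.3309],
 [-0.3309, 0.3754]].

Step 4 — quadratic form (x̄ - mu_0)^T · S^{-1} · (x̄ - mu_0):
  S^{-1} · (x̄ - mu_0) = (0.9347, -0.8031),
  (x̄ - mu_0)^T · [...] = (2.2)·(0.9347) + (-0.2)·(-0.8031) = 2.2169.

Step 5 — scale by n: T² = 5 · 2.2169 = 11.0847.

T² ≈ 11.0847


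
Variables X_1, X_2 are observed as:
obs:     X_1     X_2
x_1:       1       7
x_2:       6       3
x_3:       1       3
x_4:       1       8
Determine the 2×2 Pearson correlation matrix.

Step 1 — column means:
  mean(X_1) = (1 + 6 + 1 + 1) / 4 = 9/4 = 2.25
  mean(X_2) = (7 + 3 + 3 + 8) / 4 = 21/4 = 5.25

Step 2 — sample variances and covariances s[i,j] = (1/(n-1)) · Σ_k (x_{k,i} - mean_i) · (x_{k,j} - mean_j), with n-1 = 3:
  s[X_1,X_1] = ((-1.25)·(-1.25) + (3.75)·(3.75) + (-1.25)·(-1.25) + (-1.25)·(-1.25)) / 3 = 18.75/3 = 6.25
  s[X_1,X_2] = ((-1.25)·(1.75) + (3.75)·(-2.25) + (-1.25)·(-2.25) + (-1.25)·(2.75)) / 3 = -11.25/3 = -3.75
  s[X_2,X_2] = ((1.75)·(1.75) + (-2.25)·(-2.25) + (-2.25)·(-2.25) + (2.75)·(2.75)) / 3 = 20.75/3 = 6.9167
  Sample standard deviations s_i = √(s[i,i]):
  s(X_1) = √(6.25) = 2.5
  s(X_2) = √(6.9167) = 2.63

Step 3 — r_{ij} = s_{ij} / (s_i · s_j):
  r[X_1,X_1] = 1 (diagonal).
  r[X_1,X_2] = -3.75 / (2.5 · 2.63) = -3.75 / 6.5749 = -0.5704
  r[X_2,X_2] = 1 (diagonal).

R is symmetric with unit diagonal. Assembling:

R = [[1, -0.5704],
 [-0.5704, 1]]


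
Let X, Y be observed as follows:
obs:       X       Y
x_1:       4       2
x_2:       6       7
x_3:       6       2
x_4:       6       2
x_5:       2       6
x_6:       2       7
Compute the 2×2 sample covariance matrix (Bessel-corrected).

Step 1 — column means:
  mean(X) = (4 + 6 + 6 + 6 + 2 + 2) / 6 = 26/6 = 4.3333
  mean(Y) = (2 + 7 + 2 + 2 + 6 + 7) / 6 = 26/6 = 4.3333

Step 2 — sample covariance S[i,j] = (1/(n-1)) · Σ_k (x_{k,i} - mean_i) · (x_{k,j} - mean_j), with n-1 = 5.
  S[X,X] = ((-0.3333)·(-0.3333) + (1.6667)·(1.6667) + (1.6667)·(1.6667) + (1.6667)·(1.6667) + (-2.3333)·(-2.3333) + (-2.3333)·(-2.3333)) / 5 = 19.3333/5 = 3.8667
  S[X,Y] = ((-0.3333)·(-2.3333) + (1.6667)·(2.6667) + (1.6667)·(-2.3333) + (1.6667)·(-2.3333) + (-2.3333)·(1.6667) + (-2.3333)·(2.6667)) / 5 = -12.6667/5 = -2.5333
  S[Y,Y] = ((-2.3333)·(-2.3333) + (2.6667)·(2.6667) + (-2.3333)·(-2.3333) + (-2.3333)·(-2.3333) + (1.6667)·(1.6667) + (2.6667)·(2.6667)) / 5 = 33.3333/5 = 6.6667

S is symmetric (S[j,i] = S[i,j]). Assembling:

S = [[3.8667, -2.5333],
 [-2.5333, 6.6667]]


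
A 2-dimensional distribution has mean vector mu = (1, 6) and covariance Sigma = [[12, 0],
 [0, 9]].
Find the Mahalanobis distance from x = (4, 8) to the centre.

Step 1 — centre the observation: (x - mu) = (3, 2).

Step 2 — invert Sigma. det(Sigma) = 12·9 - (0)² = 108.
  Sigma^{-1} = (1/det) · [[d, -b], [-b, a]] = [[0.0833, 0],
 [0, 0.1111]].

Step 3 — form the quadratic (x - mu)^T · Sigma^{-1} · (x - mu):
  Sigma^{-1} · (x - mu) = (0.25, 0.2222).
  (x - mu)^T · [Sigma^{-1} · (x - mu)] = (3)·(0.25) + (2)·(0.2222) = 1.1944.

Step 4 — take square root: d = √(1.1944) ≈ 1.0929.

d(x, mu) = √(1.1944) ≈ 1.0929


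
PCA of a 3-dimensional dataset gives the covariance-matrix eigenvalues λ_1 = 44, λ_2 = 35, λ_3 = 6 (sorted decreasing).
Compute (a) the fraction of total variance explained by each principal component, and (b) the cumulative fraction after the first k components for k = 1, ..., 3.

Step 1 — total variance = trace(Sigma) = Σ λ_i = 44 + 35 + 6 = 85.

Step 2 — fraction explained by component i = λ_i / Σ λ:
  PC1: 44/85 = 0.5176
  PC2: 35/85 = 0.4118
  PC3: 6/85 = 0.0706

Step 3 — cumulative fraction after k components = (λ_1 + ... + λ_k) / Σ λ:
  k = 1: 44/85 = 0.5176
  k = 2: (44 + 35)/85 = 79/85 = 0.9294
  k = 3: (44 + 35 + 6)/85 = 85/85 = 1

Summary (fraction, with percent):

explained: PC1 0.5176 (51.76%), PC2 0.4118 (41.18%), PC3 0.0706 (7.06%);  cumulative: 0.5176, 0.9294, 1


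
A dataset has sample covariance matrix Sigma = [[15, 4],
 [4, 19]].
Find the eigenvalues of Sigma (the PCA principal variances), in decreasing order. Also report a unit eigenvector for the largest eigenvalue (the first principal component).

Step 1 — characteristic polynomial of 2×2 Sigma:
  det(Sigma - λI) = λ² - trace · λ + det = 0.
  trace = 15 + 19 = 34, det = 15·19 - (4)² = 269.
Step 2 — discriminant:
  Δ = trace² - 4·det = 1156 - 1076 = 80.
Step 3 — eigenvalues:
  λ = (trace ± √Δ)/2 = (34 ± 8.9443)/2,
  λ_1 = 21.4721,  λ_2 = 12.5279.

Step 4 — unit eigenvector for λ_1: solve (Sigma - λ_1 I)v = 0. First row:
  (15 - 21.4721)·v_x + (4)·v_y = 0, i.e. (-6.4721)·v_x + (4)·v_y = 0,
  so v ∝ (b, λ_1 - a) = (4, 6.4721) = u.
  ||u|| = √((4)² + (6.4721)²) = √(57.8885) ≈ 7.6085,
  v_1 = u/||u|| ≈ (0.5257, 0.8507) (||v_1|| = 1).

λ_1 = 21.4721,  λ_2 = 12.5279;  v_1 ≈ (0.5257, 0.8507)


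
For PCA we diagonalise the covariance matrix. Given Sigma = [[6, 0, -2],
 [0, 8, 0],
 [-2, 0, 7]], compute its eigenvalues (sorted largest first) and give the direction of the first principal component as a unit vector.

Step 1 — characteristic polynomial p(λ) = det(λI - Sigma) = λ³ - tr·λ² + c_1·λ - det, where tr = trace, c_1 = sum of the principal 2×2 minors, det = det(Sigma):
  tr = 6 + 8 + 7 = 21,
  c_1 = (6·8 - (0)²) + (6·7 - (-2)²) + (8·7 - (0)²) = 48 + 38 + 56 = 142,
  det = 6·(8·7 - (0)²) - (0)·((0)·7 - (0)·(-2)) + (-2)·((0)·(0) - 8·(-2)) = 6·(56) - (0)·(0) + (-2)·(16) = 304.
  So p(λ) = λ³ - 21λ² + 142λ - 304.
Step 2 — look for an integer root (rational root theorem: any rational root is an integer divisor of 304). Testing λ = 8:
  p(8) = 512 - 1344 + 1136 - 304 = 0  ✓
  Dividing out (λ - 8): p(λ) = (λ - 8)(λ² - 13λ + 38).
Step 3 — remaining eigenvalues from the quadratic λ² - 13λ + 38 = 0:
  Δ = 13² - 4·38 = 169 - 152 = 17,  λ = (13 ± √17)/2 = (13 ± 4.1231)/2 ≈ 8.5616 or 4.4384.
  Sorted: λ_1 = 8.5616,  λ_2 = 8,  λ_3 = 4.4384  (check: sum = 21 = tr ✓).

Step 4 — unit eigenvector for λ_1 ≈ 8.5616: v spans the null space of (Sigma - λ_1 I), whose rows are
  r_1 = (-2.5616, 0, -2),  r_2 = (0, -0.5616, 0),  r_3 = (-2, 0, -1.5616).
  v is orthogonal to every row, so take v ∝ r_1 × r_2 = ((0)·(0) - (-2)·(-0.5616), (-2)·(0) - (-2.5616)·(0), (-2.5616)·(-0.5616) - (0)·(0)) ≈ (-1.1231, 0, 1.4384).
  Rescale (multiply by -1 so the first nonzero entry is positive): u = (1.1231, 0, -1.4384).
  ||u|| = √((1.1231)² + (0)² + (-1.4384)²) = √(3.3305) ≈ 1.825,  v_1 = u/||u|| ≈ (0.6154, 0, -0.7882) (||v_1|| = 1).

λ_1 = 8.5616,  λ_2 = 8,  λ_3 = 4.4384;  v_1 ≈ (0.6154, 0, -0.7882)


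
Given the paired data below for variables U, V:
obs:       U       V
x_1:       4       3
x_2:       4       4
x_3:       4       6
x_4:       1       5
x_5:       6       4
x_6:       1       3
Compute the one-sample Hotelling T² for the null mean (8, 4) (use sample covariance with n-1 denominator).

Step 1 — sample mean vector:
  mean(U) = (4 + 4 + 4 + 1 + 6 + 1) / 6 = 20/6 = 3.3333
  mean(V) = (3 + 4 + 6 + 5 + 4 + 3) / 6 = 25/6 = 4.1667
  x̄ = (3.3333, 4.1667),  deviation x̄ - mu_0 = (3.3333, 4.1667) - (8, 4) = (-4.6667, 0.1667).

Step 2 — sample covariance matrix, S[i,j] = (1/(n-1)) · Σ_k (x_{k,i} - mean_i) · (x_{k,j} - mean_j), divisor n-1 = 5:
  S[U,U] = ((0.6667)·(0.6667) + (0.6667)·(0.6667) + (0.6667)·(0.6667) + (-2.3333)·(-2.3333) + (2.6667)·(2.6667) + (-2.3333)·(-2.3333)) / 5 = 19.3333/5 = 3.8667
  S[U,V] = ((0.6667)·(-1.1667) + (0.6667)·(-0.1667) + (0.6667)·(1.8333) + (-2.3333)·(0.8333) + (2.6667)·(-0.1667) + (-2.3333)·(-1.1667)) / 5 = 0.6667/5 = 0.1333
  S[V,V] = ((-1.1667)·(-1.1667) + (-0.1667)·(-0.1667) + (1.8333)·(1.8333) + (0.8333)·(0.8333) + (-0.1667)·(-0.1667) + (-1.1667)·(-1.1667)) / 5 = 6.8333/5 = 1.3667
  S = [[3.8667, 0.1333],
 [0.1333, 1.3667]].

Step 3 — invert S. det(S) = 3.8667·1.3667 - (0.1333)² = 5.2667.
  S^{-1} = (1/det) · [[d, -b], [-b, a]] = [[0.2595, -0.0253],
 [-0.0253, 0.7342]].

Step 4 — quadratic form (x̄ - mu_0)^T · S^{-1} · (x̄ - mu_0):
  S^{-1} · (x̄ - mu_0) = (-1.2152, 0.2405),
  (x̄ - mu_0)^T · [...] = (-4.6667)·(-1.2152) + (0.1667)·(0.2405) = 5.711.

Step 5 — scale by n: T² = 6 · 5.711 = 34.2658.

T² ≈ 34.2658


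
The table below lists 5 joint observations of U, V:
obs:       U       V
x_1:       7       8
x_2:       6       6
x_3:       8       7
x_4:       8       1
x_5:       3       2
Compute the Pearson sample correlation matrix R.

Step 1 — column means:
  mean(U) = (7 + 6 + 8 + 8 + 3) / 5 = 32/5 = 6.4
  mean(V) = (8 + 6 + 7 + 1 + 2) / 5 = 24/5 = 4.8

Step 2 — sample variances and covariances s[i,j] = (1/(n-1)) · Σ_k (x_{k,i} - mean_i) · (x_{k,j} - mean_j), with n-1 = 4:
  s[U,U] = ((0.6)·(0.6) + (-0.4)·(-0.4) + (1.6)·(1.6) + (1.6)·(1.6) + (-3.4)·(-3.4)) / 4 = 17.2/4 = 4.3
  s[U,V] = ((0.6)·(3.2) + (-0.4)·(1.2) + (1.6)·(2.2) + (1.6)·(-3.8) + (-3.4)·(-2.8)) / 4 = 8.4/4 = 2.1
  s[V,V] = ((3.2)·(3.2) + (1.2)·(1.2) + (2.2)·(2.2) + (-3.8)·(-3.8) + (-2.8)·(-2.8)) / 4 = 38.8/4 = 9.7
  Sample standard deviations s_i = √(s[i,i]):
  s(U) = √(4.3) = 2.0736
  s(V) = √(9.7) = 3.1145

Step 3 — r_{ij} = s_{ij} / (s_i · s_j):
  r[U,U] = 1 (diagonal).
  r[U,V] = 2.1 / (2.0736 · 3.1145) = 2.1 / 6.4583 = 0.3252
  r[V,V] = 1 (diagonal).

R is symmetric with unit diagonal. Assembling:

R = [[1, 0.3252],
 [0.3252, 1]]


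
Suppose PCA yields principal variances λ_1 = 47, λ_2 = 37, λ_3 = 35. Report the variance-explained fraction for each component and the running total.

Step 1 — total variance = trace(Sigma) = Σ λ_i = 47 + 37 + 35 = 119.

Step 2 — fraction explained by component i = λ_i / Σ λ:
  PC1: 47/119 = 0.395
  PC2: 37/119 = 0.3109
  PC3: 35/119 = 0.2941

Step 3 — cumulative fraction after k components = (λ_1 + ... + λ_k) / Σ λ:
  k = 1: 47/119 = 0.395
  k = 2: (47 + 37)/119 = 84/119 = 0.7059
  k = 3: (47 + 37 + 35)/119 = 119/119 = 1

Summary (fraction, with percent):

explained: PC1 0.395 (39.5%), PC2 0.3109 (31.09%), PC3 0.2941 (29.41%);  cumulative: 0.395, 0.7059, 1


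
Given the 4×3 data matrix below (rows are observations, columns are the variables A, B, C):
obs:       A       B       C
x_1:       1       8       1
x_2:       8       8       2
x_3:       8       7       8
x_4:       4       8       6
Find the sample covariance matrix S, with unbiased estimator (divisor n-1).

Step 1 — column means:
  mean(A) = (1 + 8 + 8 + 4) / 4 = 21/4 = 5.25
  mean(B) = (8 + 8 + 7 + 8) / 4 = 31/4 = 7.75
  mean(C) = (1 + 2 + 8 + 6) / 4 = 17/4 = 4.25

Step 2 — sample covariance S[i,j] = (1/(n-1)) · Σ_k (x_{k,i} - mean_i) · (x_{k,j} - mean_j), with n-1 = 3.
  S[A,A] = ((-4.25)·(-4.25) + (2.75)·(2.75) + (2.75)·(2.75) + (-1.25)·(-1.25)) / 3 = 34.75/3 = 11.5833
  S[A,B] = ((-4.25)·(0.25) + (2.75)·(0.25) + (2.75)·(-0.75) + (-1.25)·(0.25)) / 3 = -2.75/3 = -0.9167
  S[A,C] = ((-4.25)·(-3.25) + (2.75)·(-2.25) + (2.75)·(3.75) + (-1.25)·(1.75)) / 3 = 15.75/3 = 5.25
  S[B,B] = ((0.25)·(0.25) + (0.25)·(0.25) + (-0.75)·(-0.75) + (0.25)·(0.25)) / 3 = 0.75/3 = 0.25
  S[B,C] = ((0.25)·(-3.25) + (0.25)·(-2.25) + (-0.75)·(3.75) + (0.25)·(1.75)) / 3 = -3.75/3 = -1.25
  S[C,C] = ((-3.25)·(-3.25) + (-2.25)·(-2.25) + (3.75)·(3.75) + (1.75)·(1.75)) / 3 = 32.75/3 = 10.9167

S is symmetric (S[j,i] = S[i,j]). Assembling:

S = [[11.5833, -0.9167, 5.25],
 [-0.9167, 0.25, -1.25],
 [5.25, -1.25, 10.9167]]


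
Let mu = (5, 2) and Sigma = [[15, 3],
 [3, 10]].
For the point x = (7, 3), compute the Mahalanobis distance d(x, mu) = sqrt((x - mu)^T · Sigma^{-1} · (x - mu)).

Step 1 — centre the observation: (x - mu) = (2, 1).

Step 2 — invert Sigma. det(Sigma) = 15·10 - (3)² = 141.
  Sigma^{-1} = (1/det) · [[d, -b], [-b, a]] = [[0.0709, -0.0213],
 [-0.0213, 0.1064]].

Step 3 — form the quadratic (x - mu)^T · Sigma^{-1} · (x - mu):
  Sigma^{-1} · (x - mu) = (0.1206, 0.0638).
  (x - mu)^T · [Sigma^{-1} · (x - mu)] = (2)·(0.1206) + (1)·(0.0638) = 0.305.

Step 4 — take square root: d = √(0.305) ≈ 0.5522.

d(x, mu) = √(0.305) ≈ 0.5522


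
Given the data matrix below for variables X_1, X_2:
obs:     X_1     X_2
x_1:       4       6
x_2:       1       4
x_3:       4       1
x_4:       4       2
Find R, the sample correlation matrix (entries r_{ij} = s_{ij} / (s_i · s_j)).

Step 1 — column means:
  mean(X_1) = (4 + 1 + 4 + 4) / 4 = 13/4 = 3.25
  mean(X_2) = (6 + 4 + 1 + 2) / 4 = 13/4 = 3.25

Step 2 — sample variances and covariances s[i,j] = (1/(n-1)) · Σ_k (x_{k,i} - mean_i) · (x_{k,j} - mean_j), with n-1 = 3:
  s[X_1,X_1] = ((0.75)·(0.75) + (-2.25)·(-2.25) + (0.75)·(0.75) + (0.75)·(0.75)) / 3 = 6.75/3 = 2.25
  s[X_1,X_2] = ((0.75)·(2.75) + (-2.25)·(0.75) + (0.75)·(-2.25) + (0.75)·(-1.25)) / 3 = -2.25/3 = -0.75
  s[X_2,X_2] = ((2.75)·(2.75) + (0.75)·(0.75) + (-2.25)·(-2.25) + (-1.25)·(-1.25)) / 3 = 14.75/3 = 4.9167
  Sample standard deviations s_i = √(s[i,i]):
  s(X_1) = √(2.25) = 1.5
  s(X_2) = √(4.9167) = 2.2174

Step 3 — r_{ij} = s_{ij} / (s_i · s_j):
  r[X_1,X_1] = 1 (diagonal).
  r[X_1,X_2] = -0.75 / (1.5 · 2.2174) = -0.75 / 3.326 = -0.2255
  r[X_2,X_2] = 1 (diagonal).

R is symmetric with unit diagonal. Assembling:

R = [[1, -0.2255],
 [-0.2255, 1]]


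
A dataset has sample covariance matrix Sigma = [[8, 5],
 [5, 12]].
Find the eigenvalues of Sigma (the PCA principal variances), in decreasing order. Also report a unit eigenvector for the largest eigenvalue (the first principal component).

Step 1 — characteristic polynomial of 2×2 Sigma:
  det(Sigma - λI) = λ² - trace · λ + det = 0.
  trace = 8 + 12 = 20, det = 8·12 - (5)² = 71.
Step 2 — discriminant:
  Δ = trace² - 4·det = 400 - 284 = 116.
Step 3 — eigenvalues:
  λ = (trace ± √Δ)/2 = (20 ± 10.7703)/2,
  λ_1 = 15.3852,  λ_2 = 4.6148.

Step 4 — unit eigenvector for λ_1: solve (Sigma - λ_1 I)v = 0. First row:
  (8 - 15.3852)·v_x + (5)·v_y = 0, i.e. (-7.3852)·v_x + (5)·v_y = 0,
  so v ∝ (b, λ_1 - a) = (5, 7.3852) = u.
  ||u|| = √((5)² + (7.3852)²) = √(79.5407) ≈ 8.9186,
  v_1 = u/||u|| ≈ (0.5606, 0.8281) (||v_1|| = 1).

λ_1 = 15.3852,  λ_2 = 4.6148;  v_1 ≈ (0.5606, 0.8281)


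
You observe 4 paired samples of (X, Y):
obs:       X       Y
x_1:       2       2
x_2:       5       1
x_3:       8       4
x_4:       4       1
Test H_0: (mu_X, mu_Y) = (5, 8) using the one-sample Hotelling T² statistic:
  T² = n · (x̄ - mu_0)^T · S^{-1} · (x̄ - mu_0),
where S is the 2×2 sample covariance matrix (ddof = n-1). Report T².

Step 1 — sample mean vector:
  mean(X) = (2 + 5 + 8 + 4) / 4 = 19/4 = 4.75
  mean(Y) = (2 + 1 + 4 + 1) / 4 = 8/4 = 2
  x̄ = (4.75, 2),  deviation x̄ - mu_0 = (4.75, 2) - (5, 8) = (-0.25, -6).

Step 2 — sample covariance matrix, S[i,j] = (1/(n-1)) · Σ_k (x_{k,i} - mean_i) · (x_{k,j} - mean_j), divisor n-1 = 3:
  S[X,X] = ((-2.75)·(-2.75) + (0.25)·(0.25) + (3.25)·(3.25) + (-0.75)·(-0.75)) / 3 = 18.75/3 = 6.25
  S[X,Y] = ((-2.75)·(0) + (0.25)·(-1) + (3.25)·(2) + (-0.75)·(-1)) / 3 = 7/3 = 2.3333
  S[Y,Y] = ((0)·(0) + (-1)·(-1) + (2)·(2) + (-1)·(-1)) / 3 = 6/3 = 2
  S = [[6.25, 2.3333],
 [2.3333, 2]].

Step 3 — invert S. det(S) = 6.25·2 - (2.3333)² = 7.0556.
  S^{-1} = (1/det) · [[d, -b], [-b, a]] = [[0.2835, -0.3307],
 [-0.3307, 0.8858]].

Step 4 — quadratic form (x̄ - mu_0)^T · S^{-1} · (x̄ - mu_0):
  S^{-1} · (x̄ - mu_0) = (1.9134, -5.2323),
  (x̄ - mu_0)^T · [...] = (-0.25)·(1.9134) + (-6)·(-5.2323) = 30.9154.

Step 5 — scale by n: T² = 4 · 30.9154 = 123.6614.

T² ≈ 123.6614


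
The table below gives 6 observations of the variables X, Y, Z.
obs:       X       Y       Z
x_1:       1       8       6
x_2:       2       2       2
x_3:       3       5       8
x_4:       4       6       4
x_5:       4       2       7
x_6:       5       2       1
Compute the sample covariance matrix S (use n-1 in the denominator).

Step 1 — column means:
  mean(X) = (1 + 2 + 3 + 4 + 4 + 5) / 6 = 19/6 = 3.1667
  mean(Y) = (8 + 2 + 5 + 6 + 2 + 2) / 6 = 25/6 = 4.1667
  mean(Z) = (6 + 2 + 8 + 4 + 7 + 1) / 6 = 28/6 = 4.6667

Step 2 — sample covariance S[i,j] = (1/(n-1)) · Σ_k (x_{k,i} - mean_i) · (x_{k,j} - mean_j), with n-1 = 5.
  S[X,X] = ((-2.1667)·(-2.1667) + (-1.1667)·(-1.1667) + (-0.1667)·(-0.1667) + (0.8333)·(0.8333) + (0.8333)·(0.8333) + (1.8333)·(1.8333)) / 5 = 10.8333/5 = 2.1667
  S[X,Y] = ((-2.1667)·(3.8333) + (-1.1667)·(-2.1667) + (-0.1667)·(0.8333) + (0.8333)·(1.8333) + (0.8333)·(-2.1667) + (1.8333)·(-2.1667)) / 5 = -10.1667/5 = -2.0333
  S[X,Z] = ((-2.1667)·(1.3333) + (-1.1667)·(-2.6667) + (-0.1667)·(3.3333) + (0.8333)·(-0.6667) + (0.8333)·(2.3333) + (1.8333)·(-3.6667)) / 5 = -5.6667/5 = -1.1333
  S[Y,Y] = ((3.8333)·(3.8333) + (-2.1667)·(-2.1667) + (0.8333)·(0.8333) + (1.8333)·(1.8333) + (-2.1667)·(-2.1667) + (-2.1667)·(-2.1667)) / 5 = 32.8333/5 = 6.5667
  S[Y,Z] = ((3.8333)·(1.3333) + (-2.1667)·(-2.6667) + (0.8333)·(3.3333) + (1.8333)·(-0.6667) + (-2.1667)·(2.3333) + (-2.1667)·(-3.6667)) / 5 = 15.3333/5 = 3.0667
  S[Z,Z] = ((1.3333)·(1.3333) + (-2.6667)·(-2.6667) + (3.3333)·(3.3333) + (-0.6667)·(-0.6667) + (2.3333)·(2.3333) + (-3.6667)·(-3.6667)) / 5 = 39.3333/5 = 7.8667

S is symmetric (S[j,i] = S[i,j]). Assembling:

S = [[2.1667, -2.0333, -1.1333],
 [-2.0333, 6.5667, 3.0667],
 [-1.1333, 3.0667, 7.8667]]


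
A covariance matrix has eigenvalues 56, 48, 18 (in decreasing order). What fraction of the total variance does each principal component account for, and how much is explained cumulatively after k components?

Step 1 — total variance = trace(Sigma) = Σ λ_i = 56 + 48 + 18 = 122.

Step 2 — fraction explained by component i = λ_i / Σ λ:
  PC1: 56/122 = 0.459
  PC2: 48/122 = 0.3934
  PC3: 18/122 = 0.1475

Step 3 — cumulative fraction after k components = (λ_1 + ... + λ_k) / Σ λ:
  k = 1: 56/122 = 0.459
  k = 2: (56 + 48)/122 = 104/122 = 0.8525
  k = 3: (56 + 48 + 18)/122 = 122/122 = 1

Summary (fraction, with percent):

explained: PC1 0.459 (45.9%), PC2 0.3934 (39.34%), PC3 0.1475 (14.75%);  cumulative: 0.459, 0.8525, 1


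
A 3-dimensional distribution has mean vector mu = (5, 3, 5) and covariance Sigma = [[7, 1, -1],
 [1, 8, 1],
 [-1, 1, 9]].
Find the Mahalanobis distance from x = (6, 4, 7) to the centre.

Step 1 — centre the observation: (x - mu) = (1, 1, 2).

Step 2 — invert Sigma (cofactor / det for 3×3, or solve directly):
  Sigma^{-1} = [[0.1485, -0.0209, 0.0188],
 [-0.0209, 0.1297, -0.0167],
 [0.0188, -0.0167, 0.1151]].

Step 3 — form the quadratic (x - mu)^T · Sigma^{-1} · (x - mu):
  Sigma^{-1} · (x - mu) = (0.1653, 0.0753, 0.2322).
  (x - mu)^T · [Sigma^{-1} · (x - mu)] = (1)·(0.1653) + (1)·(0.0753) + (2)·(0.2322) = 0.705.

Step 4 — take square root: d = √(0.705) ≈ 0.8397.

d(x, mu) = √(0.705) ≈ 0.8397
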